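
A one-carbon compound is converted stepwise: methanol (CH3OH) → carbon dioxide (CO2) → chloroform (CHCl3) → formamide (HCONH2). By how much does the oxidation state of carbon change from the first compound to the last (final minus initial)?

+4

Carbon oxidation states along the series — methanol: -2, carbon dioxide: +4, chloroform: +2, formamide: +2.
Net change = +2 − (-2) = +4.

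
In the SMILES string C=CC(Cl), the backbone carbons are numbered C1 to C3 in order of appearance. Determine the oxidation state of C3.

Each bond to a more electronegative atom (O, N, halogen) counts +1, each bond to a less electronegative atom (H, metal, B, Si) counts −1, and each C–C bond counts 0.
C3 has one bond to C (0), one bond to H (-1), one bond to H (-1), one bond to Cl (+1).
Oxidation state = 0 − 1 − 1 + 1 = -1.

-1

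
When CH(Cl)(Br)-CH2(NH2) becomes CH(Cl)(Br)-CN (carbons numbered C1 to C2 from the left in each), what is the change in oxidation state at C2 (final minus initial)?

Before: C2 has 1 bond to C, 2 bonds to H, 1 bond to N → oxidation state -1.
After: C2 has 1 bond to C, 3 bonds to N → oxidation state +3.
Δ = +3 − (-1) = +4, so this is an oxidation at C2.

+4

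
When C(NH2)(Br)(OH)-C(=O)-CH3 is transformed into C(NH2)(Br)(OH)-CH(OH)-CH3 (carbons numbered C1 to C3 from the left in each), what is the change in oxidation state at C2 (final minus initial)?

Before: C2 has 2 bonds to C, 2 bonds to O → oxidation state +2.
After: C2 has 2 bonds to C, 1 bond to H, 1 bond to O → oxidation state 0.
Δ = 0 − (+2) = -2, so this is a reduction at C2.

-2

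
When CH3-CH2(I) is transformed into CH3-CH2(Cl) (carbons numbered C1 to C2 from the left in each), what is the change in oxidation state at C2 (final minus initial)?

0

Before: C2 has 1 bond to C, 2 bonds to H, 1 bond to I → oxidation state -1.
After: C2 has 1 bond to C, 2 bonds to H, 1 bond to Cl → oxidation state -1.
Δ = -1 − (-1) = 0, so no net redox change at C2.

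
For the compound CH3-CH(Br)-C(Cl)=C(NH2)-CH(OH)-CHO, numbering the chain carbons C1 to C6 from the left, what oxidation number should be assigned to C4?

+1

C4 has a double bond to C (2×0 = 0), one bond to C (0), one bond to N (+1).
Oxidation state = 0 + 0 + 1 = +1.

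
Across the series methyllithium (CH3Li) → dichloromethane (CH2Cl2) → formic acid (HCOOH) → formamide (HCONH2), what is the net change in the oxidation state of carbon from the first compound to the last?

+6

Carbon oxidation states along the series — methyllithium: -4, dichloromethane: 0, formic acid: +2, formamide: +2.
Net change = +2 − (-4) = +6.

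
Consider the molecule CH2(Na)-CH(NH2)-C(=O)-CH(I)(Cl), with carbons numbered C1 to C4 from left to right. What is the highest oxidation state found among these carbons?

Tallying each carbon's bonds:
C1: 1C, 2H, 1Na → 0 − 2 − 1 = -3
C2: 2C, 1H, 1N → 0 − 1 + 1 = 0
C3: 2C, 2O → 0 + 2 = +2
C4: 1C, 1H, 1Cl, 1I → 0 − 1 + 1 + 1 = +1
The highest value is +2.

+2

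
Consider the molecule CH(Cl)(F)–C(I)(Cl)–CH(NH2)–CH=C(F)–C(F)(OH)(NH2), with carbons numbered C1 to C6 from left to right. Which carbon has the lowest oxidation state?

C4

Each bond to a more electronegative atom (O, N, halogen) counts +1, each bond to a less electronegative atom (H, metal, B, Si) counts −1, and each C–C bond counts 0. Tallying each carbon:
C1: 1C, 1H, 1F, 1Cl → 0 − 1 + 1 + 1 = +1
C2: 2C, 1Cl, 1I → 0 + 1 + 1 = +2
C3: 2C, 1H, 1N → 0 − 1 + 1 = 0
C4: 3C, 1H → 0 − 1 = -1
C5: 3C, 1F → 0 + 1 = +1
C6: 1C, 1O, 1N, 1F → 0 + 1 + 1 + 1 = +3
The most reduced carbon is C4 at -1.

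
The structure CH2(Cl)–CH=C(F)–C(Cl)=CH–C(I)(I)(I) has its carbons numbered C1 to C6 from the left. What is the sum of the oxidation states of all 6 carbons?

+2

Tallying each carbon's bonds:
C1: 1C, 2H, 1Cl → 0 − 2 + 1 = -1
C2: 3C, 1H → 0 − 1 = -1
C3: 3C, 1F → 0 + 1 = +1
C4: 3C, 1Cl → 0 + 1 = +1
C5: 3C, 1H → 0 − 1 = -1
C6: 1C, 3I → 0 + 3 = +3
Sum = -1 − 1 + 1 + 1 − 1 + 3 = +2.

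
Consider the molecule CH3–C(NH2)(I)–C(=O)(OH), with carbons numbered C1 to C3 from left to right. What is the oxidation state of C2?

+2

Each bond to a more electronegative atom (O, N, halogen) counts +1, each bond to a less electronegative atom (H, metal, B, Si) counts −1, and each C–C bond counts 0.
C2 has one bond to C (0), one bond to C (0), one bond to N (+1), one bond to I (+1).
Oxidation state = 0 + 0 + 1 + 1 = +2.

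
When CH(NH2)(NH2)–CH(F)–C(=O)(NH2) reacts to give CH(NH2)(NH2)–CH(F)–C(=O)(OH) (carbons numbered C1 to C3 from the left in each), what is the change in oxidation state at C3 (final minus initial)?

Before: C3 has 1 bond to C, 2 bonds to O, 1 bond to N → oxidation state +3.
After: C3 has 1 bond to C, 3 bonds to O → oxidation state +3.
Δ = +3 − (+3) = 0, so no net redox change at C3.

0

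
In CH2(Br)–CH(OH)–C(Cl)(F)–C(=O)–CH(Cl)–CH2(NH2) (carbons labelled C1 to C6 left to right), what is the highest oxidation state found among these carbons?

+2

Tallying each carbon's bonds:
C1: 1C, 2H, 1Br → 0 − 2 + 1 = -1
C2: 2C, 1H, 1O → 0 − 1 + 1 = 0
C3: 2C, 1F, 1Cl → 0 + 1 + 1 = +2
C4: 2C, 2O → 0 + 2 = +2
C5: 2C, 1H, 1Cl → 0 − 1 + 1 = 0
C6: 1C, 2H, 1N → 0 − 2 + 1 = -1
The highest value is +2.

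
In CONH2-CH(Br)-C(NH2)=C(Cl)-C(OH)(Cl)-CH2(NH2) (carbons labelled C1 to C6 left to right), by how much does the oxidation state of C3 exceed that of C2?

C3: 3C, 1N → 0 + 1 = +1
C2: 2C, 1H, 1Br → 0 − 1 + 1 = 0
Difference: +1 − (0) = +1.

+1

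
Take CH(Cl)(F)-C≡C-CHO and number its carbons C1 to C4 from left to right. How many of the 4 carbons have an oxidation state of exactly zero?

Count +1 for every bond to an atom more electronegative than carbon and −1 for every bond to one less electronegative; C–C bonds are 0. Tallying each carbon:
C1: 1C, 1H, 1F, 1Cl → 0 − 1 + 1 + 1 = +1
C2: 4C → 0 = 0
C3: 4C → 0 = 0
C4: 1C, 1H, 2O → 0 − 1 + 2 = +1
2 carbons (C2, C3) meet the condition.

2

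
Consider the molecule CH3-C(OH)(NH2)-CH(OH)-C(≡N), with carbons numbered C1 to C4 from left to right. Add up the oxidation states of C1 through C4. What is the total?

Tallying each carbon's bonds:
C1: 1C, 3H → 0 − 3 = -3
C2: 2C, 1O, 1N → 0 + 1 + 1 = +2
C3: 2C, 1H, 1O → 0 − 1 + 1 = 0
C4: 1C, 3N → 0 + 3 = +3
Sum = -3 + 2 + 0 + 3 = +2.

+2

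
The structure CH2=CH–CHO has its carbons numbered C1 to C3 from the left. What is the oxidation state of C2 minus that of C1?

+1

C2: 3C, 1H → 0 − 1 = -1
C1: 2C, 2H → 0 − 2 = -2
Difference: -1 − (-2) = +1.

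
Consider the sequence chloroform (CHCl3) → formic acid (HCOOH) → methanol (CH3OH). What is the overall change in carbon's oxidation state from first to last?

Carbon oxidation states along the series — chloroform: +2, formic acid: +2, methanol: -2.
Net change = -2 − (+2) = -4.

-4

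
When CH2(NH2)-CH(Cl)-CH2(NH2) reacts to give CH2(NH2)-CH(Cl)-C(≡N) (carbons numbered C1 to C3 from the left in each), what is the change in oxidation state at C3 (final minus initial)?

+4

Before: C3 has 1 bond to C, 2 bonds to H, 1 bond to N → oxidation state -1.
After: C3 has 1 bond to C, 3 bonds to N → oxidation state +3.
Δ = +3 − (-1) = +4, so this is an oxidation at C3.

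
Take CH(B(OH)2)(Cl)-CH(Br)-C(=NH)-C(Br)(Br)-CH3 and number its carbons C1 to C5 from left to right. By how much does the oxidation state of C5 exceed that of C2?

C5: 1C, 3H → 0 − 3 = -3
C2: 2C, 1H, 1Br → 0 − 1 + 1 = 0
Difference: -3 − (0) = -3.

-3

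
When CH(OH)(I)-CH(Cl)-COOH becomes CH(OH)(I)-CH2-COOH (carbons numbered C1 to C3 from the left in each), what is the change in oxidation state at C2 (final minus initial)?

Before: C2 has 2 bonds to C, 1 bond to H, 1 bond to Cl → oxidation state 0.
After: C2 has 2 bonds to C, 2 bonds to H → oxidation state -2.
Δ = -2 − (0) = -2, so this is a reduction at C2.

-2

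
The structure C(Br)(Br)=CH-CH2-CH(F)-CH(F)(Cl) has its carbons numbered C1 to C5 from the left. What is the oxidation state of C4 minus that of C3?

C4: 2C, 1H, 1F → 0 − 1 + 1 = 0
C3: 2C, 2H → 0 − 2 = -2
Difference: 0 − (-2) = +2.

+2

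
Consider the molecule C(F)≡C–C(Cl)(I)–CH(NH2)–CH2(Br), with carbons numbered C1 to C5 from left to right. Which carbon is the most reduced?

Assign +1 per bond to O/N/halogen, −1 per bond to H or an electropositive element, and 0 per bond to carbon. Tallying each carbon:
C1: 3C, 1F → 0 + 1 = +1
C2: 4C → 0 = 0
C3: 2C, 1Cl, 1I → 0 + 1 + 1 = +2
C4: 2C, 1H, 1N → 0 − 1 + 1 = 0
C5: 1C, 2H, 1Br → 0 − 2 + 1 = -1
The most reduced carbon is C5 at -1.

C5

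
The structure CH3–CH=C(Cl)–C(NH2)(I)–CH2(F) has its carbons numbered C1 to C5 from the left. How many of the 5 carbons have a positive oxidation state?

2

Assign +1 per bond to O/N/halogen, −1 per bond to H or an electropositive element, and 0 per bond to carbon. Tallying each carbon:
C1: 1C, 3H → 0 − 3 = -3
C2: 3C, 1H → 0 − 1 = -1
C3: 3C, 1Cl → 0 + 1 = +1
C4: 2C, 1N, 1I → 0 + 1 + 1 = +2
C5: 1C, 2H, 1F → 0 − 2 + 1 = -1
2 carbons (C3, C4) meet the condition.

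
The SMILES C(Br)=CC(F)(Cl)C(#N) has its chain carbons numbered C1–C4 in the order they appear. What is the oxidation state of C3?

C3 has one bond to C (0), one bond to C (0), one bond to F (+1), one bond to Cl (+1).
Oxidation state = 0 + 0 + 1 + 1 = +2.

+2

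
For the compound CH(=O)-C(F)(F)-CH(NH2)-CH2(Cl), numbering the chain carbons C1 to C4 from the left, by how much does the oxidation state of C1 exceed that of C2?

C1: 1C, 1H, 2O → 0 − 1 + 2 = +1
C2: 2C, 2F → 0 + 2 = +2
Difference: +1 − (+2) = -1.

-1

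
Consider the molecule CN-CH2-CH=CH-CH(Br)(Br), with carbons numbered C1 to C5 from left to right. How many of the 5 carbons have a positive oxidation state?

2

Tallying each carbon's bonds:
C1: 1C, 3N → 0 + 3 = +3
C2: 2C, 2H → 0 − 2 = -2
C3: 3C, 1H → 0 − 1 = -1
C4: 3C, 1H → 0 − 1 = -1
C5: 1C, 1H, 2Br → 0 − 1 + 2 = +1
2 carbons (C1, C5) meet the condition.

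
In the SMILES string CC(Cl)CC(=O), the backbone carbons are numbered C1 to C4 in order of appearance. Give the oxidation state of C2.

0

Assign +1 per bond to O/N/halogen, −1 per bond to H or an electropositive element, and 0 per bond to carbon.
C2 has one bond to C (0), one bond to C (0), one bond to H (-1), one bond to Cl (+1).
Oxidation state = 0 + 0 − 1 + 1 = 0.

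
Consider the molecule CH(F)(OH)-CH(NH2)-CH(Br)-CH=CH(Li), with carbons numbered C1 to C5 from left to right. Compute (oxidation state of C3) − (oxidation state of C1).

-1

C3: 2C, 1H, 1Br → 0 − 1 + 1 = 0
C1: 1C, 1H, 1O, 1F → 0 − 1 + 1 + 1 = +1
Difference: 0 − (+1) = -1.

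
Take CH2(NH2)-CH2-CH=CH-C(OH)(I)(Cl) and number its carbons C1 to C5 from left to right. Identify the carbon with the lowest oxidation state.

C2

Tallying each carbon's bonds:
C1: 1C, 2H, 1N → 0 − 2 + 1 = -1
C2: 2C, 2H → 0 − 2 = -2
C3: 3C, 1H → 0 − 1 = -1
C4: 3C, 1H → 0 − 1 = -1
C5: 1C, 1O, 1Cl, 1I → 0 + 1 + 1 + 1 = +3
The most reduced carbon is C2 at -2.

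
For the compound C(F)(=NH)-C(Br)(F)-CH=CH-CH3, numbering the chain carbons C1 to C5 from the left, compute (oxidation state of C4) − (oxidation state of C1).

-4

C4: 3C, 1H → 0 − 1 = -1
C1: 1C, 2N, 1F → 0 + 2 + 1 = +3
Difference: -1 − (+3) = -4.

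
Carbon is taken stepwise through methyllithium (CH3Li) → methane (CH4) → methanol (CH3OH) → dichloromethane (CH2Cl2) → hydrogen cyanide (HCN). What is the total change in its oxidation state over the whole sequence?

Carbon oxidation states along the series — methyllithium: -4, methane: -4, methanol: -2, dichloromethane: 0, hydrogen cyanide: +2.
Net change = +2 − (-4) = +6.

+6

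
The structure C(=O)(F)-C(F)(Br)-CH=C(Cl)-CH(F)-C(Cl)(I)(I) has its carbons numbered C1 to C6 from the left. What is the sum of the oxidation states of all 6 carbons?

+8

Bonds to more-electronegative neighbours contribute +1 each, bonds to H or metals contribute −1 each, and C–C bonds contribute 0. Tallying each carbon:
C1: 1C, 2O, 1F → 0 + 2 + 1 = +3
C2: 2C, 1F, 1Br → 0 + 1 + 1 = +2
C3: 3C, 1H → 0 − 1 = -1
C4: 3C, 1Cl → 0 + 1 = +1
C5: 2C, 1H, 1F → 0 − 1 + 1 = 0
C6: 1C, 1Cl, 2I → 0 + 1 + 2 = +3
Sum = +3 + 2 − 1 + 1 + 0 + 3 = +8.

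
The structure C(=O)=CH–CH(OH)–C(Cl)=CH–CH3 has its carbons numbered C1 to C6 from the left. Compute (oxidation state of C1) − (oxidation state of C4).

C1: 2C, 2O → 0 + 2 = +2
C4: 3C, 1Cl → 0 + 1 = +1
Difference: +2 − (+1) = +1.

+1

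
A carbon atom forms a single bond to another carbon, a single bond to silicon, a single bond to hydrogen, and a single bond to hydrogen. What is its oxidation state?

-3

The carbon has one bond to C (0), one bond to H (-1), one bond to Si (-1), one bond to H (-1).
Oxidation state = 0 − 1 − 1 − 1 = -3.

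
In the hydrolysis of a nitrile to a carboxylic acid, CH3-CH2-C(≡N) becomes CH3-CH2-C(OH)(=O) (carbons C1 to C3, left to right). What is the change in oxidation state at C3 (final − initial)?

0

Before: C3 has 1 bond to C, 3 bonds to N → oxidation state +3.
After: C3 has 1 bond to C, 3 bonds to O → oxidation state +3.
Δ = +3 − (+3) = 0, so no net redox change at C3.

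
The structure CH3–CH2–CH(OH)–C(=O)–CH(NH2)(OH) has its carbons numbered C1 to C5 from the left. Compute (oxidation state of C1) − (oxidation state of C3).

-3

C1: 1C, 3H → 0 − 3 = -3
C3: 2C, 1H, 1O → 0 − 1 + 1 = 0
Difference: -3 − (0) = -3.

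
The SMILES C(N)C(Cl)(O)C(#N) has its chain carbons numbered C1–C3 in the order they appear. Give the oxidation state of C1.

-1

Assign +1 per bond to O/N/halogen, −1 per bond to H or an electropositive element, and 0 per bond to carbon.
C1 has one bond to C (0), one bond to H (-1), one bond to N (+1), one bond to H (-1).
Oxidation state = 0 − 1 + 1 − 1 = -1.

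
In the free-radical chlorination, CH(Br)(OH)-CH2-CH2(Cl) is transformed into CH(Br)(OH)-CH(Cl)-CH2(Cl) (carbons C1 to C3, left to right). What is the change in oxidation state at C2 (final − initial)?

+2

Before: C2 has 2 bonds to C, 2 bonds to H → oxidation state -2.
After: C2 has 2 bonds to C, 1 bond to H, 1 bond to Cl → oxidation state 0.
Δ = 0 − (-2) = +2, so this is an oxidation at C2.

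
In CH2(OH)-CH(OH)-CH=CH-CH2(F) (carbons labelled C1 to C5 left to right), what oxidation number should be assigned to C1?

-1

Bonds to more-electronegative neighbours contribute +1 each, bonds to H or metals contribute −1 each, and C–C bonds contribute 0.
C1 has one bond to C (0), one bond to H (-1), one bond to H (-1), one bond to O (+1).
Oxidation state = 0 − 1 − 1 + 1 = -1.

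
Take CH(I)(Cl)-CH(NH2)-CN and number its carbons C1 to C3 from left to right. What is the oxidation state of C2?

0

C2 has one bond to C (0), one bond to C (0), one bond to H (-1), one bond to N (+1).
Oxidation state = 0 + 0 − 1 + 1 = 0.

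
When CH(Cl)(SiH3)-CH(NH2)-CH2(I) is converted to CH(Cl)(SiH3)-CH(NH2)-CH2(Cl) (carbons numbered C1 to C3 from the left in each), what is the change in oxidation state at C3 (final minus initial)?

Before: C3 has 1 bond to C, 2 bonds to H, 1 bond to I → oxidation state -1.
After: C3 has 1 bond to C, 2 bonds to H, 1 bond to Cl → oxidation state -1.
Δ = -1 − (-1) = 0, so no net redox change at C3.

0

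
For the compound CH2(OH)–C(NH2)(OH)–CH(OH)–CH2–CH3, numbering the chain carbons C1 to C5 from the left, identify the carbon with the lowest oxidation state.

Tallying each carbon's bonds:
C1: 1C, 2H, 1O → 0 − 2 + 1 = -1
C2: 2C, 1O, 1N → 0 + 1 + 1 = +2
C3: 2C, 1H, 1O → 0 − 1 + 1 = 0
C4: 2C, 2H → 0 − 2 = -2
C5: 1C, 3H → 0 − 3 = -3
The most reduced carbon is C5 at -3.

C5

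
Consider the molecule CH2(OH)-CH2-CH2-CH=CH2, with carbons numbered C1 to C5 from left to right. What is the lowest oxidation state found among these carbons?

Count +1 for every bond to an atom more electronegative than carbon and −1 for every bond to one less electronegative; C–C bonds are 0. Tallying each carbon:
C1: 1C, 2H, 1O → 0 − 2 + 1 = -1
C2: 2C, 2H → 0 − 2 = -2
C3: 2C, 2H → 0 − 2 = -2
C4: 3C, 1H → 0 − 1 = -1
C5: 2C, 2H → 0 − 2 = -2
The lowest value is -2.

-2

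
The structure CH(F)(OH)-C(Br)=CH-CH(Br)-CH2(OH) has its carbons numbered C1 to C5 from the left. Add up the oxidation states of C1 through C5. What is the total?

Each bond to a more electronegative atom (O, N, halogen) counts +1, each bond to a less electronegative atom (H, metal, B, Si) counts −1, and each C–C bond counts 0. Tallying each carbon:
C1: 1C, 1H, 1O, 1F → 0 − 1 + 1 + 1 = +1
C2: 3C, 1Br → 0 + 1 = +1
C3: 3C, 1H → 0 − 1 = -1
C4: 2C, 1H, 1Br → 0 − 1 + 1 = 0
C5: 1C, 2H, 1O → 0 − 2 + 1 = -1
Sum = +1 + 1 − 1 + 0 − 1 = 0.

0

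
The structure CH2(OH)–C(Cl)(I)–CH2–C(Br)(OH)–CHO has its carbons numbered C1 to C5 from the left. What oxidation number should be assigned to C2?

+2

Each bond to a more electronegative atom (O, N, halogen) counts +1, each bond to a less electronegative atom (H, metal, B, Si) counts −1, and each C–C bond counts 0.
C2 has one bond to C (0), one bond to C (0), one bond to Cl (+1), one bond to I (+1).
Oxidation state = 0 + 0 + 1 + 1 = +2.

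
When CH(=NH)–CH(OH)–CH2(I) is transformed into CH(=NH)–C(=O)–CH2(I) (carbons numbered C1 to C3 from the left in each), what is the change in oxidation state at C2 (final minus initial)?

+2

Before: C2 has 2 bonds to C, 1 bond to H, 1 bond to O → oxidation state 0.
After: C2 has 2 bonds to C, 2 bonds to O → oxidation state +2.
Δ = +2 − (0) = +2, so this is an oxidation at C2.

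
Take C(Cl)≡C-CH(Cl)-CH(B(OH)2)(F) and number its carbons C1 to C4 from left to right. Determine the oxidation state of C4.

Each bond to a more electronegative atom (O, N, halogen) counts +1, each bond to a less electronegative atom (H, metal, B, Si) counts −1, and each C–C bond counts 0.
C4 has one bond to C (0), one bond to B (-1), one bond to H (-1), one bond to F (+1).
Oxidation state = 0 − 1 − 1 + 1 = -1.

-1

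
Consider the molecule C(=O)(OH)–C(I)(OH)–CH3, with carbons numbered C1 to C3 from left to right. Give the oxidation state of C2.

+2

C2 has one bond to C (0), one bond to C (0), one bond to I (+1), one bond to O (+1).
Oxidation state = 0 + 0 + 1 + 1 = +2.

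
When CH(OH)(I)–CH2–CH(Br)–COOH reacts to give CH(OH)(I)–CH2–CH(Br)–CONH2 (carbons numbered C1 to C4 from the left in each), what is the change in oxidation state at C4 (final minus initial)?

0

Before: C4 has 1 bond to C, 3 bonds to O → oxidation state +3.
After: C4 has 1 bond to C, 2 bonds to O, 1 bond to N → oxidation state +3.
Δ = +3 − (+3) = 0, so no net redox change at C4.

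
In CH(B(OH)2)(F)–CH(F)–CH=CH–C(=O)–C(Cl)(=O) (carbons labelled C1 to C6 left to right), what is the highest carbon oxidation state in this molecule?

+3

Assign +1 per bond to O/N/halogen, −1 per bond to H or an electropositive element, and 0 per bond to carbon. Tallying each carbon:
C1: 1C, 1H, 1F, 1B → 0 − 1 + 1 − 1 = -1
C2: 2C, 1H, 1F → 0 − 1 + 1 = 0
C3: 3C, 1H → 0 − 1 = -1
C4: 3C, 1H → 0 − 1 = -1
C5: 2C, 2O → 0 + 2 = +2
C6: 1C, 2O, 1Cl → 0 + 2 + 1 = +3
The highest value is +3.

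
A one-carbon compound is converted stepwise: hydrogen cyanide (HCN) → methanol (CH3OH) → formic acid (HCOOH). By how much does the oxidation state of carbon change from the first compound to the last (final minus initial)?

Carbon oxidation states along the series — hydrogen cyanide: +2, methanol: -2, formic acid: +2.
Net change = +2 − (+2) = 0.

0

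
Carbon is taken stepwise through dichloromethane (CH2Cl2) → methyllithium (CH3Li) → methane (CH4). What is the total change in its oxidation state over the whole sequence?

Carbon oxidation states along the series — dichloromethane: 0, methyllithium: -4, methane: -4.
Net change = -4 − (0) = -4.

-4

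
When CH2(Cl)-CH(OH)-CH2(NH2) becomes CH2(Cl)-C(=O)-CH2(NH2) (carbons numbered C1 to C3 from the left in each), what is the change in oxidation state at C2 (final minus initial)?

+2

Before: C2 has 2 bonds to C, 1 bond to H, 1 bond to O → oxidation state 0.
After: C2 has 2 bonds to C, 2 bonds to O → oxidation state +2.
Δ = +2 − (0) = +2, so this is an oxidation at C2.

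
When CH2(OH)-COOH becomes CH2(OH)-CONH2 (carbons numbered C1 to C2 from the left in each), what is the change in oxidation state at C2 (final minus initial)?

0

Before: C2 has 1 bond to C, 3 bonds to O → oxidation state +3.
After: C2 has 1 bond to C, 2 bonds to O, 1 bond to N → oxidation state +3.
Δ = +3 − (+3) = 0, so no net redox change at C2.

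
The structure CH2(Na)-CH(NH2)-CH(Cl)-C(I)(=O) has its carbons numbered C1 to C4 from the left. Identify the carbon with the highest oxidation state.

Bonds to more-electronegative neighbours contribute +1 each, bonds to H or metals contribute −1 each, and C–C bonds contribute 0. Tallying each carbon:
C1: 1C, 2H, 1Na → 0 − 2 − 1 = -3
C2: 2C, 1H, 1N → 0 − 1 + 1 = 0
C3: 2C, 1H, 1Cl → 0 − 1 + 1 = 0
C4: 1C, 2O, 1I → 0 + 2 + 1 = +3
The most oxidised carbon is C4 at +3.

C4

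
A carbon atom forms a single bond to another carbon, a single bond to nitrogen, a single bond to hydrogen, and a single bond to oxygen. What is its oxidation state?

+1

The carbon has one bond to C (0), one bond to H (-1), one bond to O (+1), one bond to N (+1).
Oxidation state = 0 − 1 + 1 + 1 = +1.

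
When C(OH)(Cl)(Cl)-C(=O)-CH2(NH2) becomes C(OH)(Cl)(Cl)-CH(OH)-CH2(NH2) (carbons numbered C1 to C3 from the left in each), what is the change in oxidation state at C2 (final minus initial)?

-2

Before: C2 has 2 bonds to C, 2 bonds to O → oxidation state +2.
After: C2 has 2 bonds to C, 1 bond to H, 1 bond to O → oxidation state 0.
Δ = 0 − (+2) = -2, so this is a reduction at C2.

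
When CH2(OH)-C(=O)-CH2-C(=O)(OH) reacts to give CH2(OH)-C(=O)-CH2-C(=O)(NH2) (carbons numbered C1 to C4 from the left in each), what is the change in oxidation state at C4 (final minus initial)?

Before: C4 has 1 bond to C, 3 bonds to O → oxidation state +3.
After: C4 has 1 bond to C, 2 bonds to O, 1 bond to N → oxidation state +3.
Δ = +3 − (+3) = 0, so no net redox change at C4.

0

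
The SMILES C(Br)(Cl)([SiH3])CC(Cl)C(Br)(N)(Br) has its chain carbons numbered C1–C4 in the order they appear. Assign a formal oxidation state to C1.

+1

C1 has one bond to C (0), one bond to Br (+1), one bond to Cl (+1), one bond to Si (-1).
Oxidation state = 0 + 1 + 1 − 1 = +1.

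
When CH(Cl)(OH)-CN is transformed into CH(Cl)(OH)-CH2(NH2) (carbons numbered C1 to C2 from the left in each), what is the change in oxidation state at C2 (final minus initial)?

-4

Before: C2 has 1 bond to C, 3 bonds to N → oxidation state +3.
After: C2 has 1 bond to C, 2 bonds to H, 1 bond to N → oxidation state -1.
Δ = -1 − (+3) = -4, so this is a reduction at C2.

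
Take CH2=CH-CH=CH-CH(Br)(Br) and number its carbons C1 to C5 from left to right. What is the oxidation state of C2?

-1

Each bond to a more electronegative atom (O, N, halogen) counts +1, each bond to a less electronegative atom (H, metal, B, Si) counts −1, and each C–C bond counts 0.
C2 has a double bond to C (2×0 = 0), one bond to C (0), one bond to H (-1).
Oxidation state = 0 + 0 − 1 = -1.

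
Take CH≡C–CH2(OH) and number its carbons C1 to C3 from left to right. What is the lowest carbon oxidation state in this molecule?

-1

Tallying each carbon's bonds:
C1: 3C, 1H → 0 − 1 = -1
C2: 4C → 0 = 0
C3: 1C, 2H, 1O → 0 − 2 + 1 = -1
The lowest value is -1.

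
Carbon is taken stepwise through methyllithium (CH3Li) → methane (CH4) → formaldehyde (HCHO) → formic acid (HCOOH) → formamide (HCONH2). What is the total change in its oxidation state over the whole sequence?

+6

Carbon oxidation states along the series — methyllithium: -4, methane: -4, formaldehyde: 0, formic acid: +2, formamide: +2.
Net change = +2 − (-4) = +6.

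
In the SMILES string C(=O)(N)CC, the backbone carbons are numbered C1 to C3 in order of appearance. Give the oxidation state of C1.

Assign +1 per bond to O/N/halogen, −1 per bond to H or an electropositive element, and 0 per bond to carbon.
C1 has one bond to C (0), a double bond to O (2×+1 = +2), one bond to N (+1).
Oxidation state = 0 + 2 + 1 = +3.

+3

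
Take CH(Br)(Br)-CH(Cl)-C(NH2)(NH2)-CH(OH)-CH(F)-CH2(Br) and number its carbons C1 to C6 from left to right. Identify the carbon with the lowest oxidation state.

C6

Tallying each carbon's bonds:
C1: 1C, 1H, 2Br → 0 − 1 + 2 = +1
C2: 2C, 1H, 1Cl → 0 − 1 + 1 = 0
C3: 2C, 2N → 0 + 2 = +2
C4: 2C, 1H, 1O → 0 − 1 + 1 = 0
C5: 2C, 1H, 1F → 0 − 1 + 1 = 0
C6: 1C, 2H, 1Br → 0 − 2 + 1 = -1
The most reduced carbon is C6 at -1.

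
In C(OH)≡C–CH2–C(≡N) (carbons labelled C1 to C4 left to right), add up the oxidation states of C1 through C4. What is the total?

Assign +1 per bond to O/N/halogen, −1 per bond to H or an electropositive element, and 0 per bond to carbon. Tallying each carbon:
C1: 3C, 1O → 0 + 1 = +1
C2: 4C → 0 = 0
C3: 2C, 2H → 0 − 2 = -2
C4: 1C, 3N → 0 + 3 = +3
Sum = +1 + 0 − 2 + 3 = +2.

+2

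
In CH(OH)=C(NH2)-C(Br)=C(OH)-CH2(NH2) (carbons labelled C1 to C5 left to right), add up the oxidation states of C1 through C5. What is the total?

Count +1 for every bond to an atom more electronegative than carbon and −1 for every bond to one less electronegative; C–C bonds are 0. Tallying each carbon:
C1: 2C, 1H, 1O → 0 − 1 + 1 = 0
C2: 3C, 1N → 0 + 1 = +1
C3: 3C, 1Br → 0 + 1 = +1
C4: 3C, 1O → 0 + 1 = +1
C5: 1C, 2H, 1N → 0 − 2 + 1 = -1
Sum = 0 + 1 + 1 + 1 − 1 = +2.

+2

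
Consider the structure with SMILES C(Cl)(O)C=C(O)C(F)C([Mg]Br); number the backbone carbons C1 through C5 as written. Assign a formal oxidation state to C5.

-3

Count +1 for every bond to an atom more electronegative than carbon and −1 for every bond to one less electronegative; C–C bonds are 0.
C5 has one bond to C (0), one bond to Mg (-1), one bond to H (-1), one bond to H (-1).
Oxidation state = 0 − 1 − 1 − 1 = -3.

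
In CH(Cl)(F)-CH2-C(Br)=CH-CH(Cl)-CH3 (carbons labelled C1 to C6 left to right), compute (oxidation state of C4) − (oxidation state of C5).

-1

C4: 3C, 1H → 0 − 1 = -1
C5: 2C, 1H, 1Cl → 0 − 1 + 1 = 0
Difference: -1 − (0) = -1.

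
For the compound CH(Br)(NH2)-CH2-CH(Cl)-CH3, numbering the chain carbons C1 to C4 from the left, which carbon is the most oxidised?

C1

Each bond to a more electronegative atom (O, N, halogen) counts +1, each bond to a less electronegative atom (H, metal, B, Si) counts −1, and each C–C bond counts 0. Tallying each carbon:
C1: 1C, 1H, 1N, 1Br → 0 − 1 + 1 + 1 = +1
C2: 2C, 2H → 0 − 2 = -2
C3: 2C, 1H, 1Cl → 0 − 1 + 1 = 0
C4: 1C, 3H → 0 − 3 = -3
The most oxidised carbon is C1 at +1.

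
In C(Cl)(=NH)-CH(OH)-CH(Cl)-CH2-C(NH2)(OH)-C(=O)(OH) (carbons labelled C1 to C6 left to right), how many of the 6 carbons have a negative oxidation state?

Tallying each carbon's bonds:
C1: 1C, 2N, 1Cl → 0 + 2 + 1 = +3
C2: 2C, 1H, 1O → 0 − 1 + 1 = 0
C3: 2C, 1H, 1Cl → 0 − 1 + 1 = 0
C4: 2C, 2H → 0 − 2 = -2
C5: 2C, 1O, 1N → 0 + 1 + 1 = +2
C6: 1C, 3O → 0 + 3 = +3
1 carbon (C4) meets the condition.

1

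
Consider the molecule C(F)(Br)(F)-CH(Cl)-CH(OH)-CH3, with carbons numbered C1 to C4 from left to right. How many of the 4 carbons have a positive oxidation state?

1

Each bond to a more electronegative atom (O, N, halogen) counts +1, each bond to a less electronegative atom (H, metal, B, Si) counts −1, and each C–C bond counts 0. Tallying each carbon:
C1: 1C, 2F, 1Br → 0 + 2 + 1 = +3
C2: 2C, 1H, 1Cl → 0 − 1 + 1 = 0
C3: 2C, 1H, 1O → 0 − 1 + 1 = 0
C4: 1C, 3H → 0 − 3 = -3
1 carbon (C1) meets the condition.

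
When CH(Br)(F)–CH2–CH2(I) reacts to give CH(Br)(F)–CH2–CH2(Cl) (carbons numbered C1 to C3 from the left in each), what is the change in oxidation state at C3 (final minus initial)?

0

Before: C3 has 1 bond to C, 2 bonds to H, 1 bond to I → oxidation state -1.
After: C3 has 1 bond to C, 2 bonds to H, 1 bond to Cl → oxidation state -1.
Δ = -1 − (-1) = 0, so no net redox change at C3.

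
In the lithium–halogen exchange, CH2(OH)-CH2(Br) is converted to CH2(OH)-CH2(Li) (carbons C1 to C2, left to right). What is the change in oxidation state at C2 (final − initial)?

Before: C2 has 1 bond to C, 2 bonds to H, 1 bond to Br → oxidation state -1.
After: C2 has 1 bond to C, 2 bonds to H, 1 bond to Li → oxidation state -3.
Δ = -3 − (-1) = -2, so this is a reduction at C2.

-2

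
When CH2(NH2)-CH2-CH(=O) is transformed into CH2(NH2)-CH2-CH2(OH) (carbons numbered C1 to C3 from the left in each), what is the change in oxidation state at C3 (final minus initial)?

Before: C3 has 1 bond to C, 1 bond to H, 2 bonds to O → oxidation state +1.
After: C3 has 1 bond to C, 2 bonds to H, 1 bond to O → oxidation state -1.
Δ = -1 − (+1) = -2, so this is a reduction at C3.

-2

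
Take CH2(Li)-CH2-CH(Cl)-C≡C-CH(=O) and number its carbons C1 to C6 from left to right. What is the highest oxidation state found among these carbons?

+1

Each bond to a more electronegative atom (O, N, halogen) counts +1, each bond to a less electronegative atom (H, metal, B, Si) counts −1, and each C–C bond counts 0. Tallying each carbon:
C1: 1C, 2H, 1Li → 0 − 2 − 1 = -3
C2: 2C, 2H → 0 − 2 = -2
C3: 2C, 1H, 1Cl → 0 − 1 + 1 = 0
C4: 4C → 0 = 0
C5: 4C → 0 = 0
C6: 1C, 1H, 2O → 0 − 1 + 2 = +1
The highest value is +1.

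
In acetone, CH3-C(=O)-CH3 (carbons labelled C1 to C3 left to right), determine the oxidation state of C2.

+2

C2 has a double bond to O (2×+1 = +2), one bond to C (0), one bond to C (0).
Oxidation state = +2 + 0 + 0 = +2.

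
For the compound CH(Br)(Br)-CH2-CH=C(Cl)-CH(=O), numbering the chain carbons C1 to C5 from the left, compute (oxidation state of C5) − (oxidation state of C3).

+2

C5: 1C, 1H, 2O → 0 − 1 + 2 = +1
C3: 3C, 1H → 0 − 1 = -1
Difference: +1 − (-1) = +2.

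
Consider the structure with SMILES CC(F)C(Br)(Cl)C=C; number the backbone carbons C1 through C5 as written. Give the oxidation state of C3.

+2

C3 has one bond to C (0), one bond to C (0), one bond to Br (+1), one bond to Cl (+1).
Oxidation state = 0 + 0 + 1 + 1 = +2.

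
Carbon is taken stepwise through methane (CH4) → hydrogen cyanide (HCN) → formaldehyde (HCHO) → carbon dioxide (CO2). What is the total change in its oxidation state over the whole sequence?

Carbon oxidation states along the series — methane: -4, hydrogen cyanide: +2, formaldehyde: 0, carbon dioxide: +4.
Net change = +4 − (-4) = +8.

+8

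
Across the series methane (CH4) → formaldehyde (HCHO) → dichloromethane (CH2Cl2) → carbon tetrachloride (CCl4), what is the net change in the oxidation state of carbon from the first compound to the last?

+8

Carbon oxidation states along the series — methane: -4, formaldehyde: 0, dichloromethane: 0, carbon tetrachloride: +4.
Net change = +4 − (-4) = +8.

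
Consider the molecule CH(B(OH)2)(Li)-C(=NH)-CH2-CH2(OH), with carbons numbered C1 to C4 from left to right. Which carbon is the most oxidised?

Tallying each carbon's bonds:
C1: 1C, 1H, 1Li, 1B → 0 − 1 − 1 − 1 = -3
C2: 2C, 2N → 0 + 2 = +2
C3: 2C, 2H → 0 − 2 = -2
C4: 1C, 2H, 1O → 0 − 2 + 1 = -1
The most oxidised carbon is C2 at +2.

C2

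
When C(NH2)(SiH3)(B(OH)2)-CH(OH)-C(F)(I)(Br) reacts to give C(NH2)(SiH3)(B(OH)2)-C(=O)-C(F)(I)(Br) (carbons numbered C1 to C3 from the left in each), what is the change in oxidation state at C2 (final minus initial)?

Before: C2 has 2 bonds to C, 1 bond to H, 1 bond to O → oxidation state 0.
After: C2 has 2 bonds to C, 2 bonds to O → oxidation state +2.
Δ = +2 − (0) = +2, so this is an oxidation at C2.

+2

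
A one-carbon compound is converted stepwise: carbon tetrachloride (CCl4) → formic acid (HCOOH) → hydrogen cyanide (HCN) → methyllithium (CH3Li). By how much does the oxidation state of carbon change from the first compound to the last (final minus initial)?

-8

Carbon oxidation states along the series — carbon tetrachloride: +4, formic acid: +2, hydrogen cyanide: +2, methyllithium: -4.
Net change = -4 − (+4) = -8.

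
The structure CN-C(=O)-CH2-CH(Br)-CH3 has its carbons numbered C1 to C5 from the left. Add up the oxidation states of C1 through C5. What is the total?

0

Assign +1 per bond to O/N/halogen, −1 per bond to H or an electropositive element, and 0 per bond to carbon. Tallying each carbon:
C1: 1C, 3N → 0 + 3 = +3
C2: 2C, 2O → 0 + 2 = +2
C3: 2C, 2H → 0 − 2 = -2
C4: 2C, 1H, 1Br → 0 − 1 + 1 = 0
C5: 1C, 3H → 0 − 3 = -3
Sum = +3 + 2 − 2 + 0 − 3 = 0.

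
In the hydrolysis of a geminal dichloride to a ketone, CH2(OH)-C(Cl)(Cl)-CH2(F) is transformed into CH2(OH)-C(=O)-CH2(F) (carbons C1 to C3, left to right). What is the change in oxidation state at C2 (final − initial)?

0

Before: C2 has 2 bonds to C, 2 bonds to Cl → oxidation state +2.
After: C2 has 2 bonds to C, 2 bonds to O → oxidation state +2.
Δ = +2 − (+2) = 0, so no net redox change at C2.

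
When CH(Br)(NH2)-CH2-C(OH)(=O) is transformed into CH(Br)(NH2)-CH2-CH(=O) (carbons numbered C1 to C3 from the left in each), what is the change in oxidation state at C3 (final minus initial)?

-2

Before: C3 has 1 bond to C, 3 bonds to O → oxidation state +3.
After: C3 has 1 bond to C, 1 bond to H, 2 bonds to O → oxidation state +1.
Δ = +1 − (+3) = -2, so this is a reduction at C3.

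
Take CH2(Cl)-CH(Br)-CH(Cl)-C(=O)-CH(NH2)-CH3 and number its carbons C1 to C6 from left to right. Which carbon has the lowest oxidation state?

C6

Tallying each carbon's bonds:
C1: 1C, 2H, 1Cl → 0 − 2 + 1 = -1
C2: 2C, 1H, 1Br → 0 − 1 + 1 = 0
C3: 2C, 1H, 1Cl → 0 − 1 + 1 = 0
C4: 2C, 2O → 0 + 2 = +2
C5: 2C, 1H, 1N → 0 − 1 + 1 = 0
C6: 1C, 3H → 0 − 3 = -3
The most reduced carbon is C6 at -3.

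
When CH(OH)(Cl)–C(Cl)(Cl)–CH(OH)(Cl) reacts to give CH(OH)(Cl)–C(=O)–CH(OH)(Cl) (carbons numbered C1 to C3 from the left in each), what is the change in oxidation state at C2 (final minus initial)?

0

Before: C2 has 2 bonds to C, 2 bonds to Cl → oxidation state +2.
After: C2 has 2 bonds to C, 2 bonds to O → oxidation state +2.
Δ = +2 − (+2) = 0, so no net redox change at C2.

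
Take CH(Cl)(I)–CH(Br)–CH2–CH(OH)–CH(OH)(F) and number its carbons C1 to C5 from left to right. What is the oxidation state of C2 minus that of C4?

C2: 2C, 1H, 1Br → 0 − 1 + 1 = 0
C4: 2C, 1H, 1O → 0 − 1 + 1 = 0
Difference: 0 − (0) = 0.

0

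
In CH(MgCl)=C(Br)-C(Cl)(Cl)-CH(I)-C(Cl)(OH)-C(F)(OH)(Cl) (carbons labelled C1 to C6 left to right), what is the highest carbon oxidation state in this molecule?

+3

Count +1 for every bond to an atom more electronegative than carbon and −1 for every bond to one less electronegative; C–C bonds are 0. Tallying each carbon:
C1: 2C, 1H, 1Mg → 0 − 1 − 1 = -2
C2: 3C, 1Br → 0 + 1 = +1
C3: 2C, 2Cl → 0 + 2 = +2
C4: 2C, 1H, 1I → 0 − 1 + 1 = 0
C5: 2C, 1O, 1Cl → 0 + 1 + 1 = +2
C6: 1C, 1O, 1F, 1Cl → 0 + 1 + 1 + 1 = +3
The highest value is +3.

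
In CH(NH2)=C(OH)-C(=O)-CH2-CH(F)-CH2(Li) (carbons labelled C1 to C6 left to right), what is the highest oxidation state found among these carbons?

+2

Tallying each carbon's bonds:
C1: 2C, 1H, 1N → 0 − 1 + 1 = 0
C2: 3C, 1O → 0 + 1 = +1
C3: 2C, 2O → 0 + 2 = +2
C4: 2C, 2H → 0 − 2 = -2
C5: 2C, 1H, 1F → 0 − 1 + 1 = 0
C6: 1C, 2H, 1Li → 0 − 2 − 1 = -3
The highest value is +2.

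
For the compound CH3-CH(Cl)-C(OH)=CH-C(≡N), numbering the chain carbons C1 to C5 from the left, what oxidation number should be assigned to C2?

0

C2 has one bond to C (0), one bond to C (0), one bond to H (-1), one bond to Cl (+1).
Oxidation state = 0 + 0 − 1 + 1 = 0.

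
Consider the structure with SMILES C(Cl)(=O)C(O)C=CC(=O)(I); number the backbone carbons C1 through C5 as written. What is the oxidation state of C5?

+3

Count +1 for every bond to an atom more electronegative than carbon and −1 for every bond to one less electronegative; C–C bonds are 0.
C5 has one bond to C (0), a double bond to O (2×+1 = +2), one bond to I (+1).
Oxidation state = 0 + 2 + 1 = +3.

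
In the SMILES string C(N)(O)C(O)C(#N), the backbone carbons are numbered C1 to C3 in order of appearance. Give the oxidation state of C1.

Each bond to a more electronegative atom (O, N, halogen) counts +1, each bond to a less electronegative atom (H, metal, B, Si) counts −1, and each C–C bond counts 0.
C1 has one bond to C (0), one bond to N (+1), one bond to H (-1), one bond to O (+1).
Oxidation state = 0 + 1 − 1 + 1 = +1.

+1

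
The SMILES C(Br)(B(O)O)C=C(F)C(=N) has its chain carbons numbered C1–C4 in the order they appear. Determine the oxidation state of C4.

+1

Assign +1 per bond to O/N/halogen, −1 per bond to H or an electropositive element, and 0 per bond to carbon.
C4 has one bond to C (0), one bond to H (-1), a double bond to N (2×+1 = +2).
Oxidation state = 0 − 1 + 2 = +1.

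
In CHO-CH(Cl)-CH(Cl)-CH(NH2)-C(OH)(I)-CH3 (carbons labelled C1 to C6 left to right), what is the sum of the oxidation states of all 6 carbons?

0

Tallying each carbon's bonds:
C1: 1C, 1H, 2O → 0 − 1 + 2 = +1
C2: 2C, 1H, 1Cl → 0 − 1 + 1 = 0
C3: 2C, 1H, 1Cl → 0 − 1 + 1 = 0
C4: 2C, 1H, 1N → 0 − 1 + 1 = 0
C5: 2C, 1O, 1I → 0 + 1 + 1 = +2
C6: 1C, 3H → 0 − 3 = -3
Sum = +1 + 0 + 0 + 0 + 2 − 3 = 0.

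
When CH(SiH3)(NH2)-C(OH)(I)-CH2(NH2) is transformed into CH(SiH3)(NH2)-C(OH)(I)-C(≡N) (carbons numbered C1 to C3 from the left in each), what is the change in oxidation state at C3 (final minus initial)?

Before: C3 has 1 bond to C, 2 bonds to H, 1 bond to N → oxidation state -1.
After: C3 has 1 bond to C, 3 bonds to N → oxidation state +3.
Δ = +3 − (-1) = +4, so this is an oxidation at C3.

+4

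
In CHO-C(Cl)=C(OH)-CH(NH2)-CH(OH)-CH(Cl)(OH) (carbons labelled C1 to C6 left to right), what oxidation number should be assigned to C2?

C2 has one bond to C (0), a double bond to C (2×0 = 0), one bond to Cl (+1).
Oxidation state = 0 + 0 + 1 = +1.

+1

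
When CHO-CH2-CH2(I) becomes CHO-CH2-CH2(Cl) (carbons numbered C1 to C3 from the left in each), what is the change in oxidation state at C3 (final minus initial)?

0

Before: C3 has 1 bond to C, 2 bonds to H, 1 bond to I → oxidation state -1.
After: C3 has 1 bond to C, 2 bonds to H, 1 bond to Cl → oxidation state -1.
Δ = -1 − (-1) = 0, so no net redox change at C3.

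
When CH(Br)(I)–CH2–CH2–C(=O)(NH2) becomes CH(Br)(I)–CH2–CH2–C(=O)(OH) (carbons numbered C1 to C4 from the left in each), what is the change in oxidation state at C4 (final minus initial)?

0

Before: C4 has 1 bond to C, 2 bonds to O, 1 bond to N → oxidation state +3.
After: C4 has 1 bond to C, 3 bonds to O → oxidation state +3.
Δ = +3 − (+3) = 0, so no net redox change at C4.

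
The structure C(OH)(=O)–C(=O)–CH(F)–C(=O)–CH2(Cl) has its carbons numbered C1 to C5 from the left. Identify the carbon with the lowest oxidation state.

Tallying each carbon's bonds:
C1: 1C, 3O → 0 + 3 = +3
C2: 2C, 2O → 0 + 2 = +2
C3: 2C, 1H, 1F → 0 − 1 + 1 = 0
C4: 2C, 2O → 0 + 2 = +2
C5: 1C, 2H, 1Cl → 0 − 2 + 1 = -1
The most reduced carbon is C5 at -1.

C5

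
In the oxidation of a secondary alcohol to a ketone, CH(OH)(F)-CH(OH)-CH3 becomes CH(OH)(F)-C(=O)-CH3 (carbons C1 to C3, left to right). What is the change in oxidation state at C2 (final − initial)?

Before: C2 has 2 bonds to C, 1 bond to H, 1 bond to O → oxidation state 0.
After: C2 has 2 bonds to C, 2 bonds to O → oxidation state +2.
Δ = +2 − (0) = +2, so this is an oxidation at C2.

+2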